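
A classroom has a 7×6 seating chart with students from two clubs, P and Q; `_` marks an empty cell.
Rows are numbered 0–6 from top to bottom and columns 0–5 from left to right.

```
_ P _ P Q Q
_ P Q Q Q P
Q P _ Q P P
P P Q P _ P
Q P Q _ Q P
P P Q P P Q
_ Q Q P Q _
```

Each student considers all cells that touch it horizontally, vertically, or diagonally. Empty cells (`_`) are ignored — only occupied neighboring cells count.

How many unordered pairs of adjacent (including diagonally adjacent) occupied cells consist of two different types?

Scan each occupied cell's neighbors to the right and below (and the two forward diagonals) so each pair is counted once.
From row 0: 7 unlike of 12 pairs (running 7/12).
From row 1: 7 unlike of 15 pairs (running 14/27).
From row 2: 6 unlike of 13 pairs (running 20/40).
From row 3: 9 unlike of 14 pairs (running 29/54).
From row 4: 11 unlike of 16 pairs (running 40/70).
From row 5: 10 unlike of 17 pairs (running 50/87).
From row 6: 2 unlike of 3 pairs (running 52/90).
Total adjacent occupied pairs: 90; unlike-type pairs: 52.

52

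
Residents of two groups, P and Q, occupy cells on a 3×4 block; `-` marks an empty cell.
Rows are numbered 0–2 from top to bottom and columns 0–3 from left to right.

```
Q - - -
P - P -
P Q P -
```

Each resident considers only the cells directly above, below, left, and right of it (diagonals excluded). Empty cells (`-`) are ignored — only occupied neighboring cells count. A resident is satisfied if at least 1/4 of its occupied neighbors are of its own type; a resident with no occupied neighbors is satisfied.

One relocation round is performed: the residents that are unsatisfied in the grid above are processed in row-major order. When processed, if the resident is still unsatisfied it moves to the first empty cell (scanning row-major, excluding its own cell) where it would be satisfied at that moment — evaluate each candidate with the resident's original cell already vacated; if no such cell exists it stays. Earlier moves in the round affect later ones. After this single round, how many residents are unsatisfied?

0

Initially unsatisfied (in order): (0,0), (2,1).
  (0,0) → (0,1).
  (2,1) → (0,0).
Resulting grid:
Q Q - -
P - P -
P - P -
All satisfied now.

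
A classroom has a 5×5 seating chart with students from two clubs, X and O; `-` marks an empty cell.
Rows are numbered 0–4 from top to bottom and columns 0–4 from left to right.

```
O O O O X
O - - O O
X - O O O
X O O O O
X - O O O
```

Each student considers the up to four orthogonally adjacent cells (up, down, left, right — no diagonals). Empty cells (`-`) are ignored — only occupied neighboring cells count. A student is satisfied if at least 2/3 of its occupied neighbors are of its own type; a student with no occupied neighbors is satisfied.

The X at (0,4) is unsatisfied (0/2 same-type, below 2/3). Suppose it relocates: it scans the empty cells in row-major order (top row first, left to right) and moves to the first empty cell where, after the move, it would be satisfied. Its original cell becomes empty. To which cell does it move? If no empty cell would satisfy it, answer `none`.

Vacating (0,4). Empty cells in order:
  (1,1): 0/2 same-type → still unsatisfied.
  (1,2): 0/3 same-type → still unsatisfied.
  (2,1): 1/3 same-type → still unsatisfied.
  (4,1): 1/3 same-type → still unsatisfied.

none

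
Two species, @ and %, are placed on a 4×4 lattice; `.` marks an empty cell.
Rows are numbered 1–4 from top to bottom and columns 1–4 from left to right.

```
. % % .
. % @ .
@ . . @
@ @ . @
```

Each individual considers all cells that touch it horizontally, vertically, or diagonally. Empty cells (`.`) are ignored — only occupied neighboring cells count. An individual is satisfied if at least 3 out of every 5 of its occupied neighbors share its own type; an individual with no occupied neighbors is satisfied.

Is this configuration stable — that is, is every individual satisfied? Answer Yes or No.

Row 1: (1,2)% 2/3 ok · (1,3)% 2/3 ok
Row 2: (2,2)% 2/4 unhappy · (2,3)@ 1/4 unhappy
Row 3: (3,1)@ 2/3 ok · (3,4)@ 2/2 ok
Row 4: (4,1)@ 2/2 ok · (4,2)@ 2/2 ok · (4,4)@ 1/1 ok
For instance (2,2) has only 2/4 same-type neighbors, below 3/5.

No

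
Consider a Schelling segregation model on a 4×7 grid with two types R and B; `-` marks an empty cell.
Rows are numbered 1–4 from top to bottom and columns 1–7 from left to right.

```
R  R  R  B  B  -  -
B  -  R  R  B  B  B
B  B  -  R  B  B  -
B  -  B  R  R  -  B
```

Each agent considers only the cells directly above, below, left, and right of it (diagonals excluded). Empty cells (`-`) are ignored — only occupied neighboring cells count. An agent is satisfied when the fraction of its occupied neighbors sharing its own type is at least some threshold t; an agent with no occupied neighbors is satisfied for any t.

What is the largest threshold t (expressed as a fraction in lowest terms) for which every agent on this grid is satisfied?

0/1

Row 1: (1,1)R 1/2 · (1,2)R 2/2 · (1,3)R 2/3 · (1,4)B 1/3 · (1,5)B 2/2
Row 2: (2,1)B 1/2 · (2,3)R 2/2 · (2,4)R 2/4 · (2,5)B 3/4 · (2,6)B 3/3 · (2,7)B 1/1
Row 3: (3,1)B 3/3 · (3,2)B 1/1 · (3,4)R 2/3 · (3,5)B 2/4 · (3,6)B 2/2
Row 4: (4,1)B 1/1 · (4,3)B 0/1 · (4,4)R 2/3 · (4,5)R 1/2 · (4,7)B — no occupied neighbors
The smallest same-type fraction is 0/1 at (4,3), which reduces to 0/1. Any threshold above that leaves this agent unsatisfied.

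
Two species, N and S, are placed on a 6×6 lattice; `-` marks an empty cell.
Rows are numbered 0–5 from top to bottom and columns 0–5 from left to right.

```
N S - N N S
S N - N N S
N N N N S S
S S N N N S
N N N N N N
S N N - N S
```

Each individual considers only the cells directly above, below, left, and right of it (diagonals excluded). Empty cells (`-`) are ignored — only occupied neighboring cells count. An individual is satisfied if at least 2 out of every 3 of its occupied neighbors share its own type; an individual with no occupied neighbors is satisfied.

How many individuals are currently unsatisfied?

(0,0)N 0/2 not
(0,1)S 0/2 not
(0,3)N 2/2 satisfied
(0,4)N 2/3 satisfied
(0,5)S 1/2 not
(1,0)S 0/3 not
(1,1)N 1/3 not
(1,3)N 3/3 satisfied
(1,4)N 2/4 not
(1,5)S 2/3 satisfied
(2,0)N 1/3 not
(2,1)N 3/4 satisfied
(2,2)N 3/3 satisfied
(2,3)N 3/4 satisfied
(2,4)S 1/4 not
(2,5)S 3/3 satisfied
(3,0)S 1/3 not
(3,1)S 1/4 not
(3,2)N 3/4 satisfied
(3,3)N 4/4 satisfied
(3,4)N 2/4 not
(3,5)S 1/3 not
(4,0)N 1/3 not
(4,1)N 3/4 satisfied
(4,2)N 4/4 satisfied
(4,3)N 3/3 satisfied
(4,4)N 4/4 satisfied
(4,5)N 1/3 not
(5,0)S 0/2 not
(5,1)N 2/3 satisfied
(5,2)N 2/2 satisfied
(5,4)N 1/2 not
(5,5)S 0/2 not
Unsatisfied: (0,0), (0,1), (0,5), (1,0), (1,1), (1,4), (2,0), (2,4), (3,0), (3,1), (3,4), (3,5), (4,0), (4,5), (5,0), (5,4), (5,5) — 17 in total.

17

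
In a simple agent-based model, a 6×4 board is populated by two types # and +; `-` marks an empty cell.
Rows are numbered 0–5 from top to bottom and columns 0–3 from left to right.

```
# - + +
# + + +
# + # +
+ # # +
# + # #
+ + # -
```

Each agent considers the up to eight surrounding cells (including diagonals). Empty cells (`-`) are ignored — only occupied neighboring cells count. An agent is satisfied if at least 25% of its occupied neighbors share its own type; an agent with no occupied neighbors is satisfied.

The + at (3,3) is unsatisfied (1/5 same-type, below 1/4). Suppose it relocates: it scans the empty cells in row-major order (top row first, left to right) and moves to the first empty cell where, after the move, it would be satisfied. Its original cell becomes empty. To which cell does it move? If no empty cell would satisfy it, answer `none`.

Vacating (3,3). Empty cells in order:
  (0,1): 3/5 same-type → satisfied — stop here.

(0,1)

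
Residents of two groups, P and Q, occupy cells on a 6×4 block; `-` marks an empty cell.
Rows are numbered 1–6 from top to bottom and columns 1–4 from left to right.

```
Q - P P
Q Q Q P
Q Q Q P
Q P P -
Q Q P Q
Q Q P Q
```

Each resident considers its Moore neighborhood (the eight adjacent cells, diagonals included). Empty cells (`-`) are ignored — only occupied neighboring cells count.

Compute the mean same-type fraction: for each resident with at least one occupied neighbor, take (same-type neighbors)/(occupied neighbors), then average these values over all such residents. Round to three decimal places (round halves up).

0.596

Row 1: (1,1)Q 2/2 · (1,3)P 2/4 · (1,4)P 2/3
Row 2: (2,1)Q 4/4 · (2,2)Q 6/7 · (2,3)Q 3/7 · (2,4)P 3/5
Row 3: (3,1)Q 4/5 · (3,2)Q 6/8 · (3,3)Q 3/7 · (3,4)P 2/4
Row 4: (4,1)Q 4/5 · (4,2)P 2/8 · (4,3)P 3/7
Row 5: (5,1)Q 4/5 · (5,2)Q 4/8 · (5,3)P 3/7 · (5,4)Q 1/4
Row 6: (6,1)Q 3/3 · (6,2)Q 3/5 · (6,3)P 1/5 · (6,4)Q 1/3
Sum over 22 residents: 2/2 + 2/4 + 2/3 + 4/4 + 6/7 + 3/7 + 3/5 + 4/5 + 6/8 + 3/7 + 2/4 + 4/5 + 2/8 + 3/7 + 4/5 + 4/8 + 3/7 + 1/4 + 3/3 + 3/5 + 1/5 + 1/3 = 1837/140; mean = 1837/140 ÷ 22 = 167/280 = 0.596428… → 0.596.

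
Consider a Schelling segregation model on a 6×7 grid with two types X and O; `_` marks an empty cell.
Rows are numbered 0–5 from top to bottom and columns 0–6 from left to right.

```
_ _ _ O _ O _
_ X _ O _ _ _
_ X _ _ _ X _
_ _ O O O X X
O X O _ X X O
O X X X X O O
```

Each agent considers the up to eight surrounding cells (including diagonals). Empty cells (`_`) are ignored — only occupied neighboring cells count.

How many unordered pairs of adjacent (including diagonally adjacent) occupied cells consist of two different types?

22

Scan each occupied cell's neighbors to the right and below (and the two forward diagonals) so each pair is counted once.
Row 0: O(0,3)–O(1,3)=  → 0/1 unlike.
Row 1: X(1,1)–X(2,1)=  → 0/1 unlike.
Row 2: X(2,1)–O(3,2)≠ X(2,5)–X(3,5)= X(2,5)–X(3,6)= X(2,5)–O(3,4)≠  → 2/4 unlike.
Row 3: O(3,2)–O(3,3)= O(3,2)–O(4,2)= O(3,2)–X(4,1)≠ O(3,3)–O(3,4)= O(3,3)–X(4,4)≠ O(3,3)–O(4,2)= O(3,4)–X(3,5)≠ O(3,4)–X(4,4)≠ O(3,4)–X(4,5)≠ X(3,5)–X(3,6)= X(3,5)–X(4,5)= X(3,5)–O(4,6)≠ X(3,5)–X(4,4)= X(3,6)–O(4,6)≠ X(3,6)–X(4,5)=  → 7/15 unlike.
Row 4: O(4,0)–X(4,1)≠ O(4,0)–O(5,0)= O(4,0)–X(5,1)≠ X(4,1)–O(4,2)≠ X(4,1)–X(5,1)= X(4,1)–X(5,2)= X(4,1)–O(5,0)≠ O(4,2)–X(5,2)≠ O(4,2)–X(5,3)≠ O(4,2)–X(5,1)≠ X(4,4)–X(4,5)= X(4,4)–X(5,4)= X(4,4)–O(5,5)≠ X(4,4)–X(5,3)= X(4,5)–O(4,6)≠ X(4,5)–O(5,5)≠ X(4,5)–O(5,6)≠ X(4,5)–X(5,4)= O(4,6)–O(5,6)= O(4,6)–O(5,5)=  → 11/20 unlike.
Row 5: O(5,0)–X(5,1)≠ X(5,1)–X(5,2)= X(5,2)–X(5,3)= X(5,3)–X(5,4)= X(5,4)–O(5,5)≠ O(5,5)–O(5,6)=  → 2/6 unlike.
Total adjacent occupied pairs: 47; unlike-type pairs: 22.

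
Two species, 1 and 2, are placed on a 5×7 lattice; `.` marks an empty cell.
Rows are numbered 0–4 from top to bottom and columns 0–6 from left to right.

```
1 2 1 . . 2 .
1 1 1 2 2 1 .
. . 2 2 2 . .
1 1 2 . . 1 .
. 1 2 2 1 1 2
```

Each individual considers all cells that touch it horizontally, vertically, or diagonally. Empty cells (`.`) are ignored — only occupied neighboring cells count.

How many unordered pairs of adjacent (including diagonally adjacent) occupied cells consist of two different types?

22

Scan each occupied cell's neighbors to the right and below (and the two forward diagonals) so each pair is counted once.
From row 0: 7 unlike of 12 pairs (running 7/12).
From row 1: 6 unlike of 14 pairs (running 13/26).
From row 2: 2 unlike of 6 pairs (running 15/32).
From row 3: 4 unlike of 11 pairs (running 19/43).
From row 4: 3 unlike of 5 pairs (running 22/48).
Total adjacent occupied pairs: 48; unlike-type pairs: 22.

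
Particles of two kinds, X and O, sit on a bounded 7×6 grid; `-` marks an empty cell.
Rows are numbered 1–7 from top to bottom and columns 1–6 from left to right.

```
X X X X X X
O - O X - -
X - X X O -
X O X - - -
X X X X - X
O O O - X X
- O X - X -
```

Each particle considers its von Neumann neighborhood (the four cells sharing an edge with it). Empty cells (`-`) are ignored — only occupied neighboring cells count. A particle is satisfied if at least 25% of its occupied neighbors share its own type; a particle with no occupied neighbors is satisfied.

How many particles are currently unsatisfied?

5

Row 1: (1,1)X 1/2 ✓ · (1,2)X 2/2 ✓ · (1,3)X 2/3 ✓ · (1,4)X 3/3 ✓ · (1,5)X 2/2 ✓ · (1,6)X 1/1 ✓
Row 2: (2,1)O 0/2 ✗ · (2,3)O 0/3 ✗ · (2,4)X 2/3 ✓
Row 3: (3,1)X 1/2 ✓ · (3,3)X 2/3 ✓ · (3,4)X 2/3 ✓ · (3,5)O 0/1 ✗
Row 4: (4,1)X 2/3 ✓ · (4,2)O 0/3 ✗ · (4,3)X 2/3 ✓
Row 5: (5,1)X 2/3 ✓ · (5,2)X 2/4 ✓ · (5,3)X 3/4 ✓ · (5,4)X 1/1 ✓ · (5,6)X 1/1 ✓
Row 6: (6,1)O 1/2 ✓ · (6,2)O 3/4 ✓ · (6,3)O 1/3 ✓ · (6,5)X 2/2 ✓ · (6,6)X 2/2 ✓
Row 7: (7,2)O 1/2 ✓ · (7,3)X 0/2 ✗ · (7,5)X 1/1 ✓
Unsatisfied: (2,1), (2,3), (3,5), (4,2), (7,3) — 5 in total.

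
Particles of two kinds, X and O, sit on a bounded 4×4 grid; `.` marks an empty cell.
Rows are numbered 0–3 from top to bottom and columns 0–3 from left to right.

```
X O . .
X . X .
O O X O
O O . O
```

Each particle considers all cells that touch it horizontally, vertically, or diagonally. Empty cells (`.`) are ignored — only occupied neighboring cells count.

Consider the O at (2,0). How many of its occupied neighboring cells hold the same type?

Occupied neighbors of (2,0): (1,0)=X, (2,1)=O, (3,0)=O, (3,1)=O.
Same type (O): 3 of 4.

3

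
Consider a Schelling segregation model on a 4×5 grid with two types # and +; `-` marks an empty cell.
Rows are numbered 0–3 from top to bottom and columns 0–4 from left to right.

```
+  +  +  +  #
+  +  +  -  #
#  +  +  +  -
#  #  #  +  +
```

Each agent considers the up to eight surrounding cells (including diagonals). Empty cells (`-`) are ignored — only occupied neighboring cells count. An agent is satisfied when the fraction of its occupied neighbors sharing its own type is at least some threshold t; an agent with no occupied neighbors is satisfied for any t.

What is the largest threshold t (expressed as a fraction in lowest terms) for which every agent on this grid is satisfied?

1/5

(0,0)+ 3/3
(0,1)+ 5/5
(0,2)+ 4/4
(0,3)+ 2/4
(0,4)# 1/2
(1,0)+ 4/5
(1,1)+ 7/8
(1,2)+ 7/7
(1,4)# 1/3
(2,0)# 2/5
(2,1)+ 4/8
(2,2)+ 5/7
(2,3)+ 4/6
(3,0)# 2/3
(3,1)# 3/5
(3,2)# 1/5
(3,3)+ 3/4
(3,4)+ 2/2
The smallest same-type fraction is 1/5 at (3,2), which reduces to 1/5. Any threshold above that leaves this agent unsatisfied.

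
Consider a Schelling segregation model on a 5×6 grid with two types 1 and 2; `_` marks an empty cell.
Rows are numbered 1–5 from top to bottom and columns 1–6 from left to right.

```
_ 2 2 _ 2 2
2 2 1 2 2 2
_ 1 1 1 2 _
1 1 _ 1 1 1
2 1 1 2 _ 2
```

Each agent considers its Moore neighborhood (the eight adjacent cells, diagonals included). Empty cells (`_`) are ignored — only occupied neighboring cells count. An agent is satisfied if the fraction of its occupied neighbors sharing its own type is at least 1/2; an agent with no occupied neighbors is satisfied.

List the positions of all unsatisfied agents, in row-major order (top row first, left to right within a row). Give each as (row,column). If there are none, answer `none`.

(1,2)2 3/4 ok
(1,3)2 3/4 ok
(1,5)2 4/4 ok
(1,6)2 3/3 ok
(2,1)2 2/3 ok
(2,2)2 3/6 ok
(2,3)1 3/7 unhappy
(2,4)2 4/7 ok
(2,5)2 5/6 ok
(2,6)2 4/4 ok
(3,2)1 4/6 ok
(3,3)1 5/7 ok
(3,4)1 4/7 ok
(3,5)2 3/7 unhappy
(4,1)1 3/4 ok
(4,2)1 5/6 ok
(4,4)1 4/6 ok
(4,5)1 3/6 ok
(4,6)1 1/3 unhappy
(5,1)2 0/3 unhappy
(5,2)1 3/4 ok
(5,3)1 3/4 ok
(5,4)2 0/3 unhappy
(5,6)2 0/2 unhappy

(2,3), (3,5), (4,6), (5,1), (5,4), (5,6)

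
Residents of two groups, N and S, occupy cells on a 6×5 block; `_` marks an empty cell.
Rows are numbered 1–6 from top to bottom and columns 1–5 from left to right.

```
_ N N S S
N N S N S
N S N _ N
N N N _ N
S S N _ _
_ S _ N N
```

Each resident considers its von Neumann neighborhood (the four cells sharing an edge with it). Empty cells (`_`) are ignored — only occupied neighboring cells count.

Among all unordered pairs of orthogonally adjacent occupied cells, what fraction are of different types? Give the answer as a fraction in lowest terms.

1/2

Scan each occupied cell's neighbors to the right and below so each pair is counted once.
From row 1: 3 unlike of 7 pairs (running 3/7).
From row 2: 6 unlike of 8 pairs (running 9/15).
From row 3: 3 unlike of 6 pairs (running 12/21).
From row 4: 2 unlike of 5 pairs (running 14/26).
From row 5: 1 unlike of 3 pairs (running 15/29).
From row 6: 0 unlike of 1 pairs (running 15/30).
Total adjacent occupied pairs: 30; unlike-type pairs: 15.
15/30 reduces to 1/2.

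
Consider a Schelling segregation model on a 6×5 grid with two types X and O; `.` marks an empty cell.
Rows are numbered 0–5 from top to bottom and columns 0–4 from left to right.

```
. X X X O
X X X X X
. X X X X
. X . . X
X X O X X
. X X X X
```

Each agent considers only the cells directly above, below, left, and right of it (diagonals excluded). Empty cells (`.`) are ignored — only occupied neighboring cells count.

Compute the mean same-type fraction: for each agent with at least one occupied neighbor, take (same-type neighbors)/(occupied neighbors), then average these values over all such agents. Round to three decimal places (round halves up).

Row 0: (0,1)X 2/2 · (0,2)X 3/3 · (0,3)X 2/3 · (0,4)O 0/2
Row 1: (1,0)X 1/1 · (1,1)X 4/4 · (1,2)X 4/4 · (1,3)X 4/4 · (1,4)X 2/3
Row 2: (2,1)X 3/3 · (2,2)X 3/3 · (2,3)X 3/3 · (2,4)X 3/3
Row 3: (3,1)X 2/2 · (3,4)X 2/2
Row 4: (4,0)X 1/1 · (4,1)X 3/4 · (4,2)O 0/3 · (4,3)X 2/3 · (4,4)X 3/3
Row 5: (5,1)X 2/2 · (5,2)X 2/3 · (5,3)X 3/3 · (5,4)X 2/2
Sum over 24 agents: 2/2 + 3/3 + 2/3 + 0/2 + 1/1 + 4/4 + 4/4 + 4/4 + 2/3 + 3/3 + 3/3 + 3/3 + 3/3 + 2/2 + 2/2 + 1/1 + 3/4 + 0/3 + 2/3 + 3/3 + 2/2 + 2/3 + 3/3 + 2/2 = 245/12; mean = 245/12 ÷ 24 = 245/288 = 0.850694… → 0.851.

0.851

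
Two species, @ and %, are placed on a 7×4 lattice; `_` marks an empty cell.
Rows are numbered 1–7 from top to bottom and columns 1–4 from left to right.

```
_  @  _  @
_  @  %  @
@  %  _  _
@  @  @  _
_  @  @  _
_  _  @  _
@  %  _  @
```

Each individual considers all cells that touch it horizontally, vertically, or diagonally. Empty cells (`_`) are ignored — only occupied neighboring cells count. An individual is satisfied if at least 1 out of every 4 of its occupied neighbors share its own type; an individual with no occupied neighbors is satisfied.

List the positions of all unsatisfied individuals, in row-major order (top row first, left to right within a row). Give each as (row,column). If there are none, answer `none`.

(2,3), (3,2), (7,1), (7,2)

Row 1: (1,2)@ 1/2 ok · (1,4)@ 1/2 ok
Row 2: (2,2)@ 2/4 ok · (2,3)% 1/5 unhappy · (2,4)@ 1/2 ok
Row 3: (3,1)@ 3/4 ok · (3,2)% 1/6 unhappy
Row 4: (4,1)@ 3/4 ok · (4,2)@ 5/6 ok · (4,3)@ 3/4 ok
Row 5: (5,2)@ 5/5 ok · (5,3)@ 4/4 ok
Row 6: (6,3)@ 3/4 ok
Row 7: (7,1)@ 0/1 unhappy · (7,2)% 0/2 unhappy · (7,4)@ 1/1 ok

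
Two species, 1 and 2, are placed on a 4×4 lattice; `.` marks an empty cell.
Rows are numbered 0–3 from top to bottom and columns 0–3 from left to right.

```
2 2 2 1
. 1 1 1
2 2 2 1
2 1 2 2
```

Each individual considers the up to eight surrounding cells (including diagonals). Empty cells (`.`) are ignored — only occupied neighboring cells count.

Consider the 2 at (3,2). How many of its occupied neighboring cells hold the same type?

Occupied neighbors of (3,2): (2,1)=2, (2,2)=2, (2,3)=1, (3,1)=1, (3,3)=2.
Same type (2): 3 of 5.

3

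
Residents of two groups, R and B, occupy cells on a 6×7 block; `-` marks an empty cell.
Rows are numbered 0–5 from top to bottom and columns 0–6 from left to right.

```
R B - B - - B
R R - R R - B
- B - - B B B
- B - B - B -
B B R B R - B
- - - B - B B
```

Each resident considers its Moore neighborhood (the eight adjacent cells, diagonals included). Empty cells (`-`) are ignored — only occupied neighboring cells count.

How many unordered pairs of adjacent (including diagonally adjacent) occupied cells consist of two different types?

20

Scan each occupied cell's neighbors to the right and below (and the two forward diagonals) so each pair is counted once.
Row 0: R(0,0)–B(0,1)≠ R(0,0)–R(1,0)= R(0,0)–R(1,1)= B(0,1)–R(1,1)≠ B(0,1)–R(1,0)≠ B(0,3)–R(1,3)≠ B(0,3)–R(1,4)≠ B(0,6)–B(1,6)=  → 5/8 unlike.
Row 1: R(1,0)–R(1,1)= R(1,0)–B(2,1)≠ R(1,1)–B(2,1)≠ R(1,3)–R(1,4)= R(1,3)–B(2,4)≠ R(1,4)–B(2,4)≠ R(1,4)–B(2,5)≠ B(1,6)–B(2,6)= B(1,6)–B(2,5)=  → 5/9 unlike.
Row 2: B(2,1)–B(3,1)= B(2,4)–B(2,5)= B(2,4)–B(3,5)= B(2,4)–B(3,3)= B(2,5)–B(2,6)= B(2,5)–B(3,5)= B(2,6)–B(3,5)=  → 0/7 unlike.
Row 3: B(3,1)–B(4,1)= B(3,1)–R(4,2)≠ B(3,1)–B(4,0)= B(3,3)–B(4,3)= B(3,3)–R(4,4)≠ B(3,3)–R(4,2)≠ B(3,5)–B(4,6)= B(3,5)–R(4,4)≠  → 4/8 unlike.
Row 4: B(4,0)–B(4,1)= B(4,1)–R(4,2)≠ R(4,2)–B(4,3)≠ R(4,2)–B(5,3)≠ B(4,3)–R(4,4)≠ B(4,3)–B(5,3)= R(4,4)–B(5,5)≠ R(4,4)–B(5,3)≠ B(4,6)–B(5,6)= B(4,6)–B(5,5)=  → 6/10 unlike.
Row 5: B(5,5)–B(5,6)=  → 0/1 unlike.
Total adjacent occupied pairs: 43; unlike-type pairs: 20.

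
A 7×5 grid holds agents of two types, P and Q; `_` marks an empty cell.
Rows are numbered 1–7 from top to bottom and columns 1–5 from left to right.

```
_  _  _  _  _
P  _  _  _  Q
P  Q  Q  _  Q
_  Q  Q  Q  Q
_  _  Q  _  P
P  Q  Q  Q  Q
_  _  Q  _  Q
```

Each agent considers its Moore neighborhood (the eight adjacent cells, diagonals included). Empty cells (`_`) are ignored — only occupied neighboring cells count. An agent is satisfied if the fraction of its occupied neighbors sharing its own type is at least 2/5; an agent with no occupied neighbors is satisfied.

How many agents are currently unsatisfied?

Row 2: (2,1)P 1/2 satisfied · (2,5)Q 1/1 satisfied
Row 3: (3,1)P 1/3 not · (3,2)Q 3/5 satisfied · (3,3)Q 4/4 satisfied · (3,5)Q 3/3 satisfied
Row 4: (4,2)Q 4/5 satisfied · (4,3)Q 5/5 satisfied · (4,4)Q 5/6 satisfied · (4,5)Q 2/3 satisfied
Row 5: (5,3)Q 6/6 satisfied · (5,5)P 0/4 not
Row 6: (6,1)P 0/1 not · (6,2)Q 3/4 satisfied · (6,3)Q 4/4 satisfied · (6,4)Q 5/6 satisfied · (6,5)Q 2/3 satisfied
Row 7: (7,3)Q 3/3 satisfied · (7,5)Q 2/2 satisfied
Unsatisfied: (3,1), (5,5), (6,1) — 3 in total.

3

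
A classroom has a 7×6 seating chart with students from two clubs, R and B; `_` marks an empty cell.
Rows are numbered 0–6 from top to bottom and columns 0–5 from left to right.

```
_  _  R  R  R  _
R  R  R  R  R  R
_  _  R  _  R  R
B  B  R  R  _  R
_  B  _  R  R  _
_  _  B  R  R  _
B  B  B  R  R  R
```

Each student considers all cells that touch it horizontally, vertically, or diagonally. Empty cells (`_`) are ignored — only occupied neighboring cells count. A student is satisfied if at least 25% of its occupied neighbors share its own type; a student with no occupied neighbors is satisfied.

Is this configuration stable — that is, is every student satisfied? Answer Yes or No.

Yes

Row 0: (0,2)R 4/4 ✓ · (0,3)R 5/5 ✓ · (0,4)R 4/4 ✓
Row 1: (1,0)R 1/1 ✓ · (1,1)R 4/4 ✓ · (1,2)R 5/5 ✓ · (1,3)R 7/7 ✓ · (1,4)R 6/6 ✓ · (1,5)R 4/4 ✓
Row 2: (2,2)R 5/6 ✓ · (2,4)R 6/6 ✓ · (2,5)R 4/4 ✓
Row 3: (3,0)B 2/2 ✓ · (3,1)B 2/4 ✓ · (3,2)R 3/5 ✓ · (3,3)R 5/5 ✓ · (3,5)R 3/3 ✓
Row 4: (4,1)B 3/4 ✓ · (4,3)R 5/6 ✓ · (4,4)R 5/5 ✓
Row 5: (5,2)B 3/6 ✓ · (5,3)R 5/7 ✓ · (5,4)R 6/6 ✓
Row 6: (6,0)B 1/1 ✓ · (6,1)B 3/3 ✓ · (6,2)B 2/4 ✓ · (6,3)R 3/5 ✓ · (6,4)R 4/4 ✓ · (6,5)R 2/2 ✓
All meet the threshold, so the configuration is stable.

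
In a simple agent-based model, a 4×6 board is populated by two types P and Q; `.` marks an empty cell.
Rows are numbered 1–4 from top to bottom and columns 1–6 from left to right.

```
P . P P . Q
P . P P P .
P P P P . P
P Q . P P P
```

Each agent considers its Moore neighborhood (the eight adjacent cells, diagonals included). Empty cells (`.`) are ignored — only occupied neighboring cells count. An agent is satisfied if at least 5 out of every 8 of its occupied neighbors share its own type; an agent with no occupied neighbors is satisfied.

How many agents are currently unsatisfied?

(1,1)P 1/1 satisfied
(1,3)P 3/3 satisfied
(1,4)P 4/4 satisfied
(1,6)Q 0/1 not
(2,1)P 3/3 satisfied
(2,3)P 6/6 satisfied
(2,4)P 6/6 satisfied
(2,5)P 4/5 satisfied
(3,1)P 3/4 satisfied
(3,2)P 5/6 satisfied
(3,3)P 5/6 satisfied
(3,4)P 6/6 satisfied
(3,6)P 3/3 satisfied
(4,1)P 2/3 satisfied
(4,2)Q 0/4 not
(4,4)P 3/3 satisfied
(4,5)P 4/4 satisfied
(4,6)P 2/2 satisfied
Unsatisfied: (1,6), (4,2) — 2 in total.

2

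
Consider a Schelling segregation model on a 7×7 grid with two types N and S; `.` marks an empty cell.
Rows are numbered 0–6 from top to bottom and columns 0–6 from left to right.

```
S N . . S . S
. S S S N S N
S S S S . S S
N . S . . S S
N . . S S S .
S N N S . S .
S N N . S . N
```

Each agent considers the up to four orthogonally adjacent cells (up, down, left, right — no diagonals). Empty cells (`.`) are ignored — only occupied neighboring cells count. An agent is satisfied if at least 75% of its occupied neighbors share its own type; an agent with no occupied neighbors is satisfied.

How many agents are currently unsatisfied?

Row 0: (0,0)S 0/1 not · (0,1)N 0/2 not · (0,4)S 0/1 not · (0,6)S 0/1 not
Row 1: (1,1)S 2/3 not · (1,2)S 3/3 satisfied · (1,3)S 2/3 not · (1,4)N 0/3 not · (1,5)S 1/3 not · (1,6)N 0/3 not
Row 2: (2,0)S 1/2 not · (2,1)S 3/3 satisfied · (2,2)S 4/4 satisfied · (2,3)S 2/2 satisfied · (2,5)S 3/3 satisfied · (2,6)S 2/3 not
Row 3: (3,0)N 1/2 not · (3,2)S 1/1 satisfied · (3,5)S 3/3 satisfied · (3,6)S 2/2 satisfied
Row 4: (4,0)N 1/2 not · (4,3)S 2/2 satisfied · (4,4)S 2/2 satisfied · (4,5)S 3/3 satisfied
Row 5: (5,0)S 1/3 not · (5,1)N 2/3 not · (5,2)N 2/3 not · (5,3)S 1/2 not · (5,5)S 1/1 satisfied
Row 6: (6,0)S 1/2 not · (6,1)N 2/3 not · (6,2)N 2/2 satisfied · (6,4)S 0/0 satisfied · (6,6)N 0/0 satisfied
Unsatisfied: (0,0), (0,1), (0,4), (0,6), (1,1), (1,3), (1,4), (1,5), (1,6), (2,0), (2,6), (3,0), (4,0), (5,0), (5,1), (5,2), (5,3), (6,0), (6,1) — 19 in total.

19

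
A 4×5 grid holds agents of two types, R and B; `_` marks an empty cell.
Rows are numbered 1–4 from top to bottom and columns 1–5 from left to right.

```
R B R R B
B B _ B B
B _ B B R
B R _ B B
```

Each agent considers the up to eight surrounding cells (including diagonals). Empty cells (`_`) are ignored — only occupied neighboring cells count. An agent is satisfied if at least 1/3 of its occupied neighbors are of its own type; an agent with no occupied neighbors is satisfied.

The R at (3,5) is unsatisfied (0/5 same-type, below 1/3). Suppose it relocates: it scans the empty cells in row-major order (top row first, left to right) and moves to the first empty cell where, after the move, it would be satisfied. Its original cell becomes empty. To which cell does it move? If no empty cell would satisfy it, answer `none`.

Vacating (3,5). Empty cells in order:
  (2,3): 2/7 same-type → still unsatisfied.
  (3,2): 1/6 same-type → still unsatisfied.
  (4,3): 1/4 same-type → still unsatisfied.

none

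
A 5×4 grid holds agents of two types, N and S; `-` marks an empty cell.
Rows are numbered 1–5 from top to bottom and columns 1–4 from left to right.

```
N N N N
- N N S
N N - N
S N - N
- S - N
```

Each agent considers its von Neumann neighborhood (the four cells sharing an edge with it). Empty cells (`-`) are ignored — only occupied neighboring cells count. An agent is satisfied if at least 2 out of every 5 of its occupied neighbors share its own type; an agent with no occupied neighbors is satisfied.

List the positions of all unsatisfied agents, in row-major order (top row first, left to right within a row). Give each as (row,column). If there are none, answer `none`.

(2,4), (4,1), (4,2), (5,2)

(1,1)N 1/1 ok
(1,2)N 3/3 ok
(1,3)N 3/3 ok
(1,4)N 1/2 ok
(2,2)N 3/3 ok
(2,3)N 2/3 ok
(2,4)S 0/3 unhappy
(3,1)N 1/2 ok
(3,2)N 3/3 ok
(3,4)N 1/2 ok
(4,1)S 0/2 unhappy
(4,2)N 1/3 unhappy
(4,4)N 2/2 ok
(5,2)S 0/1 unhappy
(5,4)N 1/1 ok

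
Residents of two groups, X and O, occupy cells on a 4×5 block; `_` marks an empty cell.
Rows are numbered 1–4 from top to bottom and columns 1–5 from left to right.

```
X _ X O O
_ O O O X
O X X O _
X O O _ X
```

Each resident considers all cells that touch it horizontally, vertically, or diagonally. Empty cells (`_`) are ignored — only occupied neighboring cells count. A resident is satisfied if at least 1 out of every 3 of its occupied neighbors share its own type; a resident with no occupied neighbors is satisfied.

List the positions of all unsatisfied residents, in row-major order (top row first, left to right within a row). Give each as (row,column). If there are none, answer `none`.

(1,1)X 0/1 ✗
(1,3)X 0/4 ✗
(1,4)O 3/5 ✓
(1,5)O 2/3 ✓
(2,2)O 2/6 ✓
(2,3)O 4/7 ✓
(2,4)O 4/7 ✓
(2,5)X 0/4 ✗
(3,1)O 2/4 ✓
(3,2)X 2/7 ✗
(3,3)X 1/7 ✗
(3,4)O 3/6 ✓
(4,1)X 1/3 ✓
(4,2)O 2/5 ✓
(4,3)O 2/4 ✓
(4,5)X 0/1 ✗

(1,1), (1,3), (2,5), (3,2), (3,3), (4,5)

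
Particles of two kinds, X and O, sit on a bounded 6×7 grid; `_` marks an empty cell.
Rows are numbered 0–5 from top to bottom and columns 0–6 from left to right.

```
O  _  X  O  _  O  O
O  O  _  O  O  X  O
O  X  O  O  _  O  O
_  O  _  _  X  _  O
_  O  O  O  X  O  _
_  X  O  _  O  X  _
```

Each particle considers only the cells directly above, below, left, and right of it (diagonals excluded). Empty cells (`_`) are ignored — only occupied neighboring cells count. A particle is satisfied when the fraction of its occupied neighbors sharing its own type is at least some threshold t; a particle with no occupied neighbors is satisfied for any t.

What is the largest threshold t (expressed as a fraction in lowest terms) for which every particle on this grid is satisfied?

(0,0)O 1/1
(0,2)X 0/1
(0,3)O 1/2
(0,5)O 1/2
(0,6)O 2/2
(1,0)O 3/3
(1,1)O 1/2
(1,3)O 3/3
(1,4)O 1/2
(1,5)X 0/4
(1,6)O 2/3
(2,0)O 1/2
(2,1)X 0/4
(2,2)O 1/2
(2,3)O 2/2
(2,5)O 1/2
(2,6)O 3/3
(3,1)O 1/2
(3,4)X 1/1
(3,6)O 1/1
(4,1)O 2/3
(4,2)O 3/3
(4,3)O 1/2
(4,4)X 1/4
(4,5)O 0/2
(5,1)X 0/2
(5,2)O 1/2
(5,4)O 0/2
(5,5)X 0/2
The smallest same-type fraction is 0/1 at (0,2), which reduces to 0/1. Any threshold above that leaves this particle unsatisfied.

0/1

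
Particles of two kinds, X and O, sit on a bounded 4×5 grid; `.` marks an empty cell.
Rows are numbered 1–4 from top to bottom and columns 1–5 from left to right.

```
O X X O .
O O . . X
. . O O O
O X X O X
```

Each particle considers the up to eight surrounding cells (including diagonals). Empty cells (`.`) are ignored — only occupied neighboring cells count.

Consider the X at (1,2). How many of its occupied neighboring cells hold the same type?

Occupied neighbors of (1,2): (1,1)=O, (1,3)=X, (2,1)=O, (2,2)=O.
Same type (X): 1 of 4.

1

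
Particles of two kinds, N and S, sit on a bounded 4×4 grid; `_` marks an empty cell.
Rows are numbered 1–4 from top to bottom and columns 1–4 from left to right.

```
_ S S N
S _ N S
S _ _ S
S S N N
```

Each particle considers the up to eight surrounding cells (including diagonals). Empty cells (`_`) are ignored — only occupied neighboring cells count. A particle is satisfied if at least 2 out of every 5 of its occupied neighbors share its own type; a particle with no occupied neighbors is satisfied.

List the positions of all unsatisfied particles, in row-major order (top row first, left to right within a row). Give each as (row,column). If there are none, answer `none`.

Row 1: (1,2)S 2/3 ✓ · (1,3)S 2/4 ✓ · (1,4)N 1/3 ✗
Row 2: (2,1)S 2/2 ✓ · (2,3)N 1/5 ✗ · (2,4)S 2/4 ✓
Row 3: (3,1)S 3/3 ✓ · (3,4)S 1/4 ✗
Row 4: (4,1)S 2/2 ✓ · (4,2)S 2/3 ✓ · (4,3)N 1/3 ✗ · (4,4)N 1/2 ✓

(1,4), (2,3), (3,4), (4,3)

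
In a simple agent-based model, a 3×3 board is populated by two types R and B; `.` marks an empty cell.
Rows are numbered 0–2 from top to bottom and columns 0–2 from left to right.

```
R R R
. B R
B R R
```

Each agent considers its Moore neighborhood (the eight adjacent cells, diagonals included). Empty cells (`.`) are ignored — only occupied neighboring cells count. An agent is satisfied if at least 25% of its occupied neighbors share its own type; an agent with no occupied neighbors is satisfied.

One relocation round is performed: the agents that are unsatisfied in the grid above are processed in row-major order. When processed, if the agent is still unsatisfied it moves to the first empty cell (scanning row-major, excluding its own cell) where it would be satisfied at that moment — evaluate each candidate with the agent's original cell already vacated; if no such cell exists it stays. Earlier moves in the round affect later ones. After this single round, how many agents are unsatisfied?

Initially unsatisfied (in order): (1,1).
  (1,1) → (1,0).
Resulting grid:
R R R
B . R
B R R
All satisfied now.

0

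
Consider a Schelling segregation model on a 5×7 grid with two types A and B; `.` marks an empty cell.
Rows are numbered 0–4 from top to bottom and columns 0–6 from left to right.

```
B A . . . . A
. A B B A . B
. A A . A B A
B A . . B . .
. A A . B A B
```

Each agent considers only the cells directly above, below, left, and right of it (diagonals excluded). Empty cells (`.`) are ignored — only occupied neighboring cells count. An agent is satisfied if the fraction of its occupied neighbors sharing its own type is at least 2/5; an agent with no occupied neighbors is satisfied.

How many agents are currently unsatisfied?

Row 0: (0,0)B 0/1 not · (0,1)A 1/2 satisfied · (0,6)A 0/1 not
Row 1: (1,1)A 2/3 satisfied · (1,2)B 1/3 not · (1,3)B 1/2 satisfied · (1,4)A 1/2 satisfied · (1,6)B 0/2 not
Row 2: (2,1)A 3/3 satisfied · (2,2)A 1/2 satisfied · (2,4)A 1/3 not · (2,5)B 0/2 not · (2,6)A 0/2 not
Row 3: (3,0)B 0/1 not · (3,1)A 2/3 satisfied · (3,4)B 1/2 satisfied
Row 4: (4,1)A 2/2 satisfied · (4,2)A 1/1 satisfied · (4,4)B 1/2 satisfied · (4,5)A 0/2 not · (4,6)B 0/1 not
Unsatisfied: (0,0), (0,6), (1,2), (1,6), (2,4), (2,5), (2,6), (3,0), (4,5), (4,6) — 10 in total.

10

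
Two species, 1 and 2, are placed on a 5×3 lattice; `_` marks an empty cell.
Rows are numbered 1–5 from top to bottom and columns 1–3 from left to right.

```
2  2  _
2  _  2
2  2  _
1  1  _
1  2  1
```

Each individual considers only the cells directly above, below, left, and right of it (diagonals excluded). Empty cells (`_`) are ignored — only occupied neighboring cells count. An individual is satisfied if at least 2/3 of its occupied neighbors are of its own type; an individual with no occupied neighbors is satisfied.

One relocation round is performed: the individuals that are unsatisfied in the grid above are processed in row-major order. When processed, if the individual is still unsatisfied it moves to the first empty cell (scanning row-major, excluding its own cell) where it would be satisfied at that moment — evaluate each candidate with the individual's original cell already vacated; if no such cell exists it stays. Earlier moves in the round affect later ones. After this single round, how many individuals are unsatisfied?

Initially unsatisfied (in order): (3,2), (4,2), (5,1), (5,2), (5,3).
  (3,2) → (1,3).
  (4,2) → (4,3).
  (5,1) → (4,2).
  (5,2) → (2,2).
  (5,3): now satisfied by earlier moves; stays.
Resulting grid:
2 2 2
2 2 2
2 _ _
1 1 1
_ _ 1
Unsatisfied now: (3,1), (4,1).

2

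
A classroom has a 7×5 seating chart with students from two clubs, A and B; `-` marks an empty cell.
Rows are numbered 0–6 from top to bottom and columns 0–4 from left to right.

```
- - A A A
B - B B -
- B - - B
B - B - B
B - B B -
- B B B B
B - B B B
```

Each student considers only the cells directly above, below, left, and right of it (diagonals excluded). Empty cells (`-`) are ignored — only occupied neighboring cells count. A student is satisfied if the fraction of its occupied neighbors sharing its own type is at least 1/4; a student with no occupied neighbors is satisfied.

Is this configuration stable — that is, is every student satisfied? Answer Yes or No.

Row 0: (0,2)A 1/2 ✓ · (0,3)A 2/3 ✓ · (0,4)A 1/1 ✓
Row 1: (1,0)B 0/0 ✓ · (1,2)B 1/2 ✓ · (1,3)B 1/2 ✓
Row 2: (2,1)B 0/0 ✓ · (2,4)B 1/1 ✓
Row 3: (3,0)B 1/1 ✓ · (3,2)B 1/1 ✓ · (3,4)B 1/1 ✓
Row 4: (4,0)B 1/1 ✓ · (4,2)B 3/3 ✓ · (4,3)B 2/2 ✓
Row 5: (5,1)B 1/1 ✓ · (5,2)B 4/4 ✓ · (5,3)B 4/4 ✓ · (5,4)B 2/2 ✓
Row 6: (6,0)B 0/0 ✓ · (6,2)B 2/2 ✓ · (6,3)B 3/3 ✓ · (6,4)B 2/2 ✓
All meet the threshold, so the configuration is stable.

Yes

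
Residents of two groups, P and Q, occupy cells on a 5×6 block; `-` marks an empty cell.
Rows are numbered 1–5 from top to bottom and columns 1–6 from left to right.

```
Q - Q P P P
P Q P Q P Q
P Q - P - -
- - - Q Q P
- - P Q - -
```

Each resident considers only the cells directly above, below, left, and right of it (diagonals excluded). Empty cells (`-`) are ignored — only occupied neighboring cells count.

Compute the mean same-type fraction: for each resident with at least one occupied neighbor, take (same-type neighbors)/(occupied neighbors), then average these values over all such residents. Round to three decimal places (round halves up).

(1,1)Q 0/1
(1,3)Q 0/2
(1,4)P 1/3
(1,5)P 3/3
(1,6)P 1/2
(2,1)P 1/3
(2,2)Q 1/3
(2,3)P 0/3
(2,4)Q 0/4
(2,5)P 1/3
(2,6)Q 0/2
(3,1)P 1/2
(3,2)Q 1/2
(3,4)P 0/2
(4,4)Q 2/3
(4,5)Q 1/2
(4,6)P 0/1
(5,3)P 0/1
(5,4)Q 1/2
Sum over 19 residents: 0/1 + 0/2 + 1/3 + 3/3 + 1/2 + 1/3 + 1/3 + 0/3 + 0/4 + 1/3 + 0/2 + 1/2 + 1/2 + 0/2 + 2/3 + 1/2 + 0/1 + 0/1 + 1/2 = 11/2; mean = 11/2 ÷ 19 = 11/38 = 0.289473… → 0.289.

0.289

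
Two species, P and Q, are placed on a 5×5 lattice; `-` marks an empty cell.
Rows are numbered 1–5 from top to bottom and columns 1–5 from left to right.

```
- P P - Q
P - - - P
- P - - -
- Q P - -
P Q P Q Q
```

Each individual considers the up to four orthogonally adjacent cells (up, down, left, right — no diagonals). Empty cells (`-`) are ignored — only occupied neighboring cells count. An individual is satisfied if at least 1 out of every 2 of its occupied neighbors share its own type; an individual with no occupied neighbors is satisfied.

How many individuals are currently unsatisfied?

Row 1: (1,2)P 1/1 satisfied · (1,3)P 1/1 satisfied · (1,5)Q 0/1 not
Row 2: (2,1)P 0/0 satisfied · (2,5)P 0/1 not
Row 3: (3,2)P 0/1 not
Row 4: (4,2)Q 1/3 not · (4,3)P 1/2 satisfied
Row 5: (5,1)P 0/1 not · (5,2)Q 1/3 not · (5,3)P 1/3 not · (5,4)Q 1/2 satisfied · (5,5)Q 1/1 satisfied
Unsatisfied: (1,5), (2,5), (3,2), (4,2), (5,1), (5,2), (5,3) — 7 in total.

7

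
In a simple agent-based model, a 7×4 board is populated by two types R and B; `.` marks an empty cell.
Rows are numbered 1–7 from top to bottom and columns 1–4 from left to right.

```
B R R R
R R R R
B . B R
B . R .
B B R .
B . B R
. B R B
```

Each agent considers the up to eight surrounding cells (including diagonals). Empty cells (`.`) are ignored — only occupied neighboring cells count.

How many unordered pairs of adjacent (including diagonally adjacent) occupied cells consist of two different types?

Scan each occupied cell's neighbors to the right and below (and the two forward diagonals) so each pair is counted once.
From row 1: 3 unlike of 13 pairs (running 3/13).
From row 2: 5 unlike of 10 pairs (running 8/23).
From row 3: 2 unlike of 4 pairs (running 10/27).
From row 4: 1 unlike of 4 pairs (running 11/31).
From row 5: 2 unlike of 7 pairs (running 13/38).
From row 6: 3 unlike of 7 pairs (running 16/45).
From row 7: 2 unlike of 2 pairs (running 18/47).
Total adjacent occupied pairs: 47; unlike-type pairs: 18.

18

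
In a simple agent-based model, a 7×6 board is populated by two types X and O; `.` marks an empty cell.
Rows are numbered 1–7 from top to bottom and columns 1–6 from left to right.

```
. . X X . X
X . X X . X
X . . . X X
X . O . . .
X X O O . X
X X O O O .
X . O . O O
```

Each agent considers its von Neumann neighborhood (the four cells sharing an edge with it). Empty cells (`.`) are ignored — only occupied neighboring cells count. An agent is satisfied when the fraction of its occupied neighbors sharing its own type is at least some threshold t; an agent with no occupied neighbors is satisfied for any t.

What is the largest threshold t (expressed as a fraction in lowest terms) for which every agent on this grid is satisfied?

Row 1: (1,3)X 2/2 · (1,4)X 2/2 · (1,6)X 1/1
Row 2: (2,1)X 1/1 · (2,3)X 2/2 · (2,4)X 2/2 · (2,6)X 2/2
Row 3: (3,1)X 2/2 · (3,5)X 1/1 · (3,6)X 2/2
Row 4: (4,1)X 2/2 · (4,3)O 1/1
Row 5: (5,1)X 3/3 · (5,2)X 2/3 · (5,3)O 3/4 · (5,4)O 2/2 · (5,6)X — no occupied neighbors
Row 6: (6,1)X 3/3 · (6,2)X 2/3 · (6,3)O 3/4 · (6,4)O 3/3 · (6,5)O 2/2
Row 7: (7,1)X 1/1 · (7,3)O 1/1 · (7,5)O 2/2 · (7,6)O 1/1
The smallest same-type fraction is 2/3 at (5,2), which reduces to 2/3. Any threshold above that leaves this agent unsatisfied.

2/3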